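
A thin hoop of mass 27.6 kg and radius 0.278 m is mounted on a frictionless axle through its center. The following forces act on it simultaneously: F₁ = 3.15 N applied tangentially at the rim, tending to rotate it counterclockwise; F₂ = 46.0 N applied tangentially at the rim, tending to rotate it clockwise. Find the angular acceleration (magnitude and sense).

I = MR² = (27.6)(0.278)² = 2.133 kg·m².
Taking counterclockwise as positive: τ₁ = +(3.15)(0.278) = +0.8757 N·m; τ₂ = −(46.0)(0.278) = −12.79 N·m.
Net torque τ = -11.91 N·m.
α = τ/I = -11.91/2.133 = -5.585 rad/s².

α ≈ 5.58 rad/s², clockwise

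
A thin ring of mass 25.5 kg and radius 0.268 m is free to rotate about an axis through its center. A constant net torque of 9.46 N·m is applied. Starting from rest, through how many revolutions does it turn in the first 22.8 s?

≈ 214 revolutions

I = MR² = (25.5)(0.268)² = 1.832 kg·m².
α = τ/I = 9.46/1.832 = 5.165 rad/s².
θ = ½αt² = ½(5.165)(22.8)² = 1343 rad.
Revolutions = θ/(2π) = 213.7.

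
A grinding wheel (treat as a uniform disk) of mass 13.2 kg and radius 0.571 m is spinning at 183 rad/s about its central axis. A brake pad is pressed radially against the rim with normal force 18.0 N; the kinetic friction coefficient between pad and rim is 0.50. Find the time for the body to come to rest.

I = ½MR² = (1/2)(13.2)(0.571)² = 2.152 kg·m².
Friction force f = μN = (0.50)(18.0) = 9.000 N at the rim; torque magnitude τ = fR = 5.139 N·m, opposing ω.
|α| = τ/I = 5.139/2.152 = 2.388 rad/s² (deceleration).
0 = ω₀ − |α|t ⇒ t = ω₀/|α| = 183/2.388 = 76.63 s.

t ≈ 76.6 s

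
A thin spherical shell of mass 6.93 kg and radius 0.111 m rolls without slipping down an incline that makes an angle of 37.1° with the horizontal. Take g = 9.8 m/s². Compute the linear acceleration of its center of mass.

a ≈ 3.55 m/s²

Translation along the incline: Mg sinθ − f = Ma.
Rotation about the center: fR = Iα with I = (2/3)MR². No-slip gives a = αR, so f = (I/R²)a = (2/3)M a.
Substituting: Mg sinθ = (1 + 0.6667)Ma, so a = g sinθ/(1 + 0.6667) = (9.8) sin 37.1° / 1.667 = 3.547 m/s².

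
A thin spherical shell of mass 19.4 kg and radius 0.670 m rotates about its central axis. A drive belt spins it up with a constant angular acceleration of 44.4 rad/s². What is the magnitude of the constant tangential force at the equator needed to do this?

I = (2/3)MR² = (2/3)(19.4)(0.670)² = 5.806 kg·m².
The required torque is τ = Iα = (5.806)(44.40) = 257.8 N·m.
A tangential force at the equator gives τ = FR, so F = τ/R = 257.8/0.670 = 384.7 N.

F ≈ 385 N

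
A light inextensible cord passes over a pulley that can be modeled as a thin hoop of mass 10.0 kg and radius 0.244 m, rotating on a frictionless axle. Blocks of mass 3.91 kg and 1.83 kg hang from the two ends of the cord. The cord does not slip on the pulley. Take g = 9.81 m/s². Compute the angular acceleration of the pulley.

α ≈ 5.31 rad/s²

I = MR² = (10.0)(0.244)² = 0.5954 kg·m².
Heavier block: m₁g − T₁ = m₁a. Lighter block: T₂ − m₂g = m₂a.
Pulley: (T₁ − T₂)R = Iα = I(a/R), so T₁ − T₂ = (I/R²)a = 1·M_p a = 10.00·a.
Adding the three: (m₁ − m₂)g = (m₁ + m₂ + 10.00)a, so a = (3.91 − 1.83)(9.81)/(3.91 + 1.83 + 10.00) = 1.296 m/s².
α = a/R = 1.296/0.244 = 5.313 rad/s².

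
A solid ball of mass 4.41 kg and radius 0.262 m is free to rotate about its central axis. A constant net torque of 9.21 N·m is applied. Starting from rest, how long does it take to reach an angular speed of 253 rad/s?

t ≈ 3.33 s

I = (2/5)MR² = (2/5)(4.41)(0.262)² = 0.1211 kg·m².
α = τ/I = 9.21/0.1211 = 76.06 rad/s².
ω = αt ⇒ t = ω/α = 253/76.06 = 3.326 s.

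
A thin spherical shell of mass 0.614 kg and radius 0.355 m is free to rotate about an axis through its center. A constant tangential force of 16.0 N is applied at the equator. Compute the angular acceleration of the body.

I = (2/3)MR² = (2/3)(0.614)(0.355)² = 0.05159 kg·m².
τ = F R = (16.0)(0.355) = 5.680 N·m.
Newton's second law for rotation, τ = Iα, gives α = τ/I = 5.680/0.05159 = 110.1 rad/s².

α ≈ 110 rad/s²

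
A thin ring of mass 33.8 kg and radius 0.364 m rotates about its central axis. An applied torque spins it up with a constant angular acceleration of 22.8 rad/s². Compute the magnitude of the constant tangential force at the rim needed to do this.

F ≈ 281 N

I = MR² = (33.8)(0.364)² = 4.478 kg·m².
The required torque is τ = Iα = (4.478)(22.80) = 102.1 N·m.
A tangential force at the rim gives τ = FR, so F = τ/R = 102.1/0.364 = 280.5 N.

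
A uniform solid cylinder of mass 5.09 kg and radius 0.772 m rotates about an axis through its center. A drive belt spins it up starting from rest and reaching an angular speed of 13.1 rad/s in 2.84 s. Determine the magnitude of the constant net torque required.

τ ≈ 7.00 N·m

I = ½MR² = (1/2)(5.09)(0.772)² = 1.517 kg·m².
α = Δω/Δt = (13.1 − 0)/2.84 = 4.613 rad/s².
τ = Iα = (1.517)(4.613) = 6.996 N·m.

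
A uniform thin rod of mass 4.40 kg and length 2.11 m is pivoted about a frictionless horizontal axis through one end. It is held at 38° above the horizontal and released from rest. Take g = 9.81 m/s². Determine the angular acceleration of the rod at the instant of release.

α ≈ 5.50 rad/s²

About the pivot, I = (1/3)ML² = (1/3)(4.40)(2.11)² = 6.530 kg·m².
The weight acts at the center, a distance L/2 = 1.055 m from the pivot; τ = Mg(L/2) cos 38° = 35.88 N·m.
α = τ/I = 35.88/6.530 = 5.496 rad/s².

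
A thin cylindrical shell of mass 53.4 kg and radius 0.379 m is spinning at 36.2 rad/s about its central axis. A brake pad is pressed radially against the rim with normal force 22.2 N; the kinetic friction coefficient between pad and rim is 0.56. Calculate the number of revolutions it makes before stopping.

I = MR² = (53.4)(0.379)² = 7.670 kg·m².
Friction force f = μN = (0.56)(22.2) = 12.43 N at the rim; torque magnitude τ = fR = 4.712 N·m, opposing ω.
|α| = τ/I = 4.712/7.670 = 0.6143 rad/s² (deceleration).
ω² = ω₀² − 2|α|θ with ω = 0 ⇒ θ = ω₀²/(2|α|) = 1067 rad = 169.8 rev.

≈ 170 revolutions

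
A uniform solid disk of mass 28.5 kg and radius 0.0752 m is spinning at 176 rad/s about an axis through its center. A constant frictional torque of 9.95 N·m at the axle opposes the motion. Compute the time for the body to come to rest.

t ≈ 1.43 s

I = ½MR² = (1/2)(28.5)(0.0752)² = 0.08058 kg·m².
The net torque has magnitude 9.95 N·m, opposing ω.
|α| = τ/I = 9.950/0.08058 = 123.5 rad/s² (deceleration).
0 = ω₀ − |α|t ⇒ t = ω₀/|α| = 176/123.5 = 1.425 s.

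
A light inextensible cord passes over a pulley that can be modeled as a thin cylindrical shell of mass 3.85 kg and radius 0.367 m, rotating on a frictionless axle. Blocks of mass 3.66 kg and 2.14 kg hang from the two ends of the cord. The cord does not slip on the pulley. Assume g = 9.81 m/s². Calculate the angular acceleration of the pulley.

I = MR² = (3.85)(0.367)² = 0.5186 kg·m².
Heavier block: m₁g − T₁ = m₁a. Lighter block: T₂ − m₂g = m₂a.
Pulley: (T₁ − T₂)R = Iα = I(a/R), so T₁ − T₂ = (I/R²)a = 1·M_p a = 3.850·a.
Adding the three: (m₁ − m₂)g = (m₁ + m₂ + 3.850)a, so a = (3.66 − 2.14)(9.81)/(3.66 + 2.14 + 3.850) = 1.545 m/s².
α = a/R = 1.545/0.367 = 4.210 rad/s².

α ≈ 4.21 rad/s²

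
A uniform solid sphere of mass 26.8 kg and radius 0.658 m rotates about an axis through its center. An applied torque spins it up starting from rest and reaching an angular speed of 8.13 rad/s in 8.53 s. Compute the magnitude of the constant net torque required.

I = (2/5)MR² = (2/5)(26.8)(0.658)² = 4.641 kg·m².
α = Δω/Δt = (8.13 − 0)/8.53 = 0.9531 rad/s².
τ = Iα = (4.641)(0.9531) = 4.424 N·m.

τ ≈ 4.42 N·m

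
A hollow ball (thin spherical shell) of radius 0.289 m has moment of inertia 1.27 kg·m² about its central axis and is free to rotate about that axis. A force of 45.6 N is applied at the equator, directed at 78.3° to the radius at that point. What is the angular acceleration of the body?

Only the tangential component produces torque: τ = F R sinθ = (45.6)(0.289) sin 78.3° = 12.90 N·m.
Newton's second law for rotation, τ = Iα, gives α = τ/I = 12.90/1.270 = 10.16 rad/s².

α ≈ 10.2 rad/s²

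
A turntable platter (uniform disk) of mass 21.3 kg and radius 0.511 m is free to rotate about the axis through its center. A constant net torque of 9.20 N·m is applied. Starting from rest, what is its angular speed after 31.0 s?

ω ≈ 103 rad/s

I = ½MR² = (1/2)(21.3)(0.511)² = 2.781 kg·m².
α = τ/I = 9.20/2.781 = 3.308 rad/s².
ω = ω₀ + αt = 0 + (3.308)(31.0) = 102.6 rad/s.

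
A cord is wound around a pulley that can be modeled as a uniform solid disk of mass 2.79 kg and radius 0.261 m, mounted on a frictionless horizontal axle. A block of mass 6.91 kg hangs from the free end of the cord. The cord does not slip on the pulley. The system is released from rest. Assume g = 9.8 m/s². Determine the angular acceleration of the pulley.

I = ½MR² = (1/2)(2.79)(0.261)² = 0.09503 kg·m².
Block: mg − T = ma. Pulley: TR = Iα. No-slip: a = αR, so T = (I/R²)a = 1.395·a.
Then mg = (m + 1.395)a, so a = (6.91)(9.8)/(6.91 + 1.395) = 8.154 m/s².
α = a/R = 8.154/0.261 = 31.24 rad/s².

α ≈ 31.2 rad/s²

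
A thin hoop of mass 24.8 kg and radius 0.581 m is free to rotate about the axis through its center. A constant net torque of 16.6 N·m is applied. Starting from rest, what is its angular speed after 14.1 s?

ω ≈ 28.0 rad/s

I = MR² = (24.8)(0.581)² = 8.372 kg·m².
α = τ/I = 16.6/8.372 = 1.983 rad/s².
ω = ω₀ + αt = 0 + (1.983)(14.1) = 27.96 rad/s.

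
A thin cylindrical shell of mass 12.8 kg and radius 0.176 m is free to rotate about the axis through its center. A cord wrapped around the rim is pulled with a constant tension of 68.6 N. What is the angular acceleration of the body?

I = MR² = (12.8)(0.176)² = 0.3965 kg·m².
τ = F R = (68.6)(0.176) = 12.07 N·m.
From τ = Iα: α = 12.07/0.3965 = 30.45 rad/s².

α ≈ 30.5 rad/s²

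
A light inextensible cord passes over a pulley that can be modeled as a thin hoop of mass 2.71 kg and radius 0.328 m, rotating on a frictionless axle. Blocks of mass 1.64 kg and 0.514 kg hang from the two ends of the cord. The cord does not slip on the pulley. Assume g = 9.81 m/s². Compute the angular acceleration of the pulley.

I = MR² = (2.71)(0.328)² = 0.2916 kg·m².
Heavier block: m₁g − T₁ = m₁a. Lighter block: T₂ − m₂g = m₂a.
Pulley: (T₁ − T₂)R = Iα = I(a/R), so T₁ − T₂ = (I/R²)a = 1·M_p a = 2.710·a.
Adding the three: (m₁ − m₂)g = (m₁ + m₂ + 2.710)a, so a = (1.64 − 0.514)(9.81)/(1.64 + 0.514 + 2.710) = 2.271 m/s².
α = a/R = 2.271/0.328 = 6.924 rad/s².

α ≈ 6.92 rad/s²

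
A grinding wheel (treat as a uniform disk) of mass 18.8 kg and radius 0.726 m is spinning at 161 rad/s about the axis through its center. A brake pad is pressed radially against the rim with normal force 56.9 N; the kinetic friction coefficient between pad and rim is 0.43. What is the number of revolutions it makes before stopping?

≈ 575 revolutions

I = ½MR² = (1/2)(18.8)(0.726)² = 4.955 kg·m².
Friction force f = μN = (0.43)(56.9) = 24.47 N at the rim; torque magnitude τ = fR = 17.76 N·m, opposing ω.
|α| = τ/I = 17.76/4.955 = 3.585 rad/s² (deceleration).
ω² = ω₀² − 2|α|θ with ω = 0 ⇒ θ = ω₀²/(2|α|) = 3615 rad = 575.3 rev.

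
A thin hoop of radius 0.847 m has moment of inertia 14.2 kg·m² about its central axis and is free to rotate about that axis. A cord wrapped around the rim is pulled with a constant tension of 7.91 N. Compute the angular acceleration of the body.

α ≈ 0.472 rad/s²

τ = F R = (7.91)(0.847) = 6.700 N·m.
From τ = Iα: α = 6.700/14.20 = 0.4718 rad/s².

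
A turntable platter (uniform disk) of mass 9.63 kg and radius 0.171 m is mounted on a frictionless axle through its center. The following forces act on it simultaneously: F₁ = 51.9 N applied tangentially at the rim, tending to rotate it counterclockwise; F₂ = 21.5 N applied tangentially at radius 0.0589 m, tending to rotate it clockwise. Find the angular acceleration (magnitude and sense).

I = ½MR² = (1/2)(9.63)(0.171)² = 0.1408 kg·m².
Taking counterclockwise as positive: τ₁ = +(51.9)(0.171) = +8.875 N·m; τ₂ = −(21.5)(0.0589) = −1.266 N·m.
Net torque τ = 7.609 N·m.
α = τ/I = 7.609/0.1408 = 54.04 rad/s².

α ≈ 54.0 rad/s², counterclockwise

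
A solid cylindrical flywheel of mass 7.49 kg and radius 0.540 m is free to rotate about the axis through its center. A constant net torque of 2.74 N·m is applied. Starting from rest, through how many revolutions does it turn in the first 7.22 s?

I = ½MR² = (1/2)(7.49)(0.540)² = 1.092 kg·m².
α = τ/I = 2.74/1.092 = 2.509 rad/s².
θ = ½αt² = ½(2.509)(7.22)² = 65.40 rad.
Revolutions = θ/(2π) = 10.41.

≈ 10.4 revolutions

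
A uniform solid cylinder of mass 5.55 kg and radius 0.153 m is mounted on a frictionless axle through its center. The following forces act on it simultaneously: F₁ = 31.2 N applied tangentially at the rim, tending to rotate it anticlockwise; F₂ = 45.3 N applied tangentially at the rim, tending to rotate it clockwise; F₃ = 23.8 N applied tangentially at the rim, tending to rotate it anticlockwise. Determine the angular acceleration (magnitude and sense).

α ≈ 22.8 rad/s², anticlockwise

I = ½MR² = (1/2)(5.55)(0.153)² = 0.06496 kg·m².
Taking anticlockwise as positive: τ₁ = +(31.2)(0.153) = +4.774 N·m; τ₂ = −(45.3)(0.153) = −6.931 N·m; τ₃ = +(23.8)(0.153) = +3.641 N·m.
Net torque τ = 1.484 N·m.
α = τ/I = 1.484/0.06496 = 22.85 rad/s².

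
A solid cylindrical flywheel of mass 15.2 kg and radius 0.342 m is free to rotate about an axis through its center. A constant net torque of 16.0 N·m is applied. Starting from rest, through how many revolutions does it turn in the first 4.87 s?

I = ½MR² = (1/2)(15.2)(0.342)² = 0.8889 kg·m².
α = τ/I = 16.0/0.8889 = 18.00 rad/s².
θ = ½αt² = ½(18.00)(4.87)² = 213.4 rad.
Revolutions = θ/(2π) = 33.97.

≈ 34.0 revolutions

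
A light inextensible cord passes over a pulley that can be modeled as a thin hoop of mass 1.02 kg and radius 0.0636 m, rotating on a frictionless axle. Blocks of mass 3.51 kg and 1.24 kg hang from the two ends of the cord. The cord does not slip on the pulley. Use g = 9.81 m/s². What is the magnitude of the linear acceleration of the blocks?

a ≈ 3.86 m/s²

I = MR² = (1.02)(0.0636)² = 0.004126 kg·m².
Heavier block: m₁g − T₁ = m₁a. Lighter block: T₂ − m₂g = m₂a.
Pulley: (T₁ − T₂)R = Iα = I(a/R), so T₁ − T₂ = (I/R²)a = 1·M_p a = 1.020·a.
Adding the three: (m₁ − m₂)g = (m₁ + m₂ + 1.020)a, so a = (3.51 − 1.24)(9.81)/(3.51 + 1.24 + 1.020) = 3.859 m/s².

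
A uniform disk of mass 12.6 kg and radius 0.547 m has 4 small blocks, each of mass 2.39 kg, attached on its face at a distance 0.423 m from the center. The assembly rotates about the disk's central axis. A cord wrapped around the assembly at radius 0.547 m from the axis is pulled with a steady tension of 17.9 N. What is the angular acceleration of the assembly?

α ≈ 2.72 rad/s²

I_disk = ½MR² = ½(12.6)(0.547)² = 1.885 kg·m².
I_blocks = 4·m·r² = 4(2.39)(0.423)² = 1.711 kg·m².
Total I = 3.596 kg·m².
τ = F r = (17.9)(0.547) = 9.791 N·m.
α = τ/I = 9.791/3.596 = 2.723 rad/s².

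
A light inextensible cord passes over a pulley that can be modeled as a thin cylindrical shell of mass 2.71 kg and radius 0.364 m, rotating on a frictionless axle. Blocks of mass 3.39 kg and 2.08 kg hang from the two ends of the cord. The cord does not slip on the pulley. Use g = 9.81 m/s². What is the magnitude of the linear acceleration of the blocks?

I = MR² = (2.71)(0.364)² = 0.3591 kg·m².
Heavier block: m₁g − T₁ = m₁a. Lighter block: T₂ − m₂g = m₂a.
Pulley: (T₁ − T₂)R = Iα = I(a/R), so T₁ − T₂ = (I/R²)a = 1·M_p a = 2.710·a.
Adding the three: (m₁ − m₂)g = (m₁ + m₂ + 2.710)a, so a = (3.39 − 2.08)(9.81)/(3.39 + 2.08 + 2.710) = 1.571 m/s².

a ≈ 1.57 m/s²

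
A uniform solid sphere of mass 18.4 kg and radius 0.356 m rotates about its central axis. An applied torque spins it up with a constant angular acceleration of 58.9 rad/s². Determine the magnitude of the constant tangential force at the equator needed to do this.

F ≈ 154 N

I = (2/5)MR² = (2/5)(18.4)(0.356)² = 0.9328 kg·m².
The required torque is τ = Iα = (0.9328)(58.90) = 54.94 N·m.
A tangential force at the equator gives τ = FR, so F = τ/R = 54.94/0.356 = 154.3 N.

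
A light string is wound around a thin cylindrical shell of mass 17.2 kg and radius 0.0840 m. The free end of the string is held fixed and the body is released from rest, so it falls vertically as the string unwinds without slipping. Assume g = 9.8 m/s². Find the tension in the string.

T ≈ 84.3 N

Translation: Mg − T = Ma. Rotation about the center: TR = Iα with I = MR².
With a = αR: T = (I/R²)a = M a, so Mg = (1 + 1.000)Ma.
a = g/(1 + 1.000) = 9.8/2.000 = 4.900 m/s².
T = 1.000·M·a = (1.000)(17.2)(4.900) = 84.28 N.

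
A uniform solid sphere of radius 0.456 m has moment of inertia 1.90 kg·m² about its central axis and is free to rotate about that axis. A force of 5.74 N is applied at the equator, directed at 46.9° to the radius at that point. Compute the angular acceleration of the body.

Only the tangential component produces torque: τ = F R sinθ = (5.74)(0.456) sin 46.9° = 1.911 N·m.
From τ = Iα: α = 1.911/1.900 = 1.006 rad/s².

α ≈ 1.01 rad/s²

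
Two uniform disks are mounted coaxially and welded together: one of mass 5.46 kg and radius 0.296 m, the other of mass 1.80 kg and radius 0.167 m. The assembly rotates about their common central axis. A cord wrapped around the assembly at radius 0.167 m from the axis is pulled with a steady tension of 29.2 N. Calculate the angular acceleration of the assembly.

I = ½M₁R₁² + ½M₂R₂² = ½(5.46)(0.296)² + ½(1.80)(0.167)² = 0.2643 kg·m².
τ = F r = (29.2)(0.167) = 4.876 N·m.
α = τ/I = 4.876/0.2643 = 18.45 rad/s².

α ≈ 18.5 rad/s²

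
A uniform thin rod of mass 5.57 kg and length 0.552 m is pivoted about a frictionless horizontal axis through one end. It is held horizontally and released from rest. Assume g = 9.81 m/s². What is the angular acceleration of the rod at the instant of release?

About the pivot, I = (1/3)ML² = (1/3)(5.57)(0.552)² = 0.5657 kg·m².
The weight acts at the center, a distance L/2 = 0.2760 m from the pivot; τ = Mg(L/2) = 15.08 N·m.
α = τ/I = 15.08/0.5657 = 26.66 rad/s².
(Equivalently α = (3g/(2L)) = 26.66 rad/s².)

α ≈ 26.7 rad/s²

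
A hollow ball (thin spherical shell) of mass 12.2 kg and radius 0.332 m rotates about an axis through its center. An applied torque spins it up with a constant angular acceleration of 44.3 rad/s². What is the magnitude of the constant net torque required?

I = (2/3)MR² = (2/3)(12.2)(0.332)² = 0.8965 kg·m².
τ = Iα = (0.8965)(44.30) = 39.71 N·m.

τ ≈ 39.7 N·m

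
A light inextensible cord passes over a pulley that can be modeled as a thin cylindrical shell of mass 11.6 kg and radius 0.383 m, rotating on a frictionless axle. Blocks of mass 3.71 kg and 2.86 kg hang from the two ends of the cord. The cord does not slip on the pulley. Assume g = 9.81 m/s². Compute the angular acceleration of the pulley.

I = MR² = (11.6)(0.383)² = 1.702 kg·m².
Heavier block: m₁g − T₁ = m₁a. Lighter block: T₂ − m₂g = m₂a.
Pulley: (T₁ − T₂)R = Iα = I(a/R), so T₁ − T₂ = (I/R²)a = 1·M_p a = 11.60·a.
Adding the three: (m₁ − m₂)g = (m₁ + m₂ + 11.60)a, so a = (3.71 − 2.86)(9.81)/(3.71 + 2.86 + 11.60) = 0.4589 m/s².
α = a/R = 0.4589/0.383 = 1.198 rad/s².

α ≈ 1.20 rad/s²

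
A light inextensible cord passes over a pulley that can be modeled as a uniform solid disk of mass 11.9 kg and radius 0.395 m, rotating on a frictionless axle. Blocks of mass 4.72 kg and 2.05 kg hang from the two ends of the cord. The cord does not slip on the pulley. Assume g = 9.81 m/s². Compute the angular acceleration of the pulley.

I = ½MR² = (1/2)(11.9)(0.395)² = 0.9283 kg·m².
Heavier block: m₁g − T₁ = m₁a. Lighter block: T₂ − m₂g = m₂a.
Pulley: (T₁ − T₂)R = Iα = I(a/R), so T₁ − T₂ = (I/R²)a = (1/2)M_p a = 5.950·a.
Adding the three: (m₁ − m₂)g = (m₁ + m₂ + 5.950)a, so a = (4.72 − 2.05)(9.81)/(4.72 + 2.05 + 5.950) = 2.059 m/s².
α = a/R = 2.059/0.395 = 5.213 rad/s².

α ≈ 5.21 rad/s²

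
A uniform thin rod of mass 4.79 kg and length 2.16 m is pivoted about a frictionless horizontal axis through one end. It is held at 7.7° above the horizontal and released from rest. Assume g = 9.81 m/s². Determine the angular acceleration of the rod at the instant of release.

About the pivot, I = (1/3)ML² = (1/3)(4.79)(2.16)² = 7.449 kg·m².
The weight acts at the center, a distance L/2 = 1.080 m from the pivot; τ = Mg(L/2) cos 7.7° = 50.29 N·m.
α = τ/I = 50.29/7.449 = 6.751 rad/s².

α ≈ 6.75 rad/s²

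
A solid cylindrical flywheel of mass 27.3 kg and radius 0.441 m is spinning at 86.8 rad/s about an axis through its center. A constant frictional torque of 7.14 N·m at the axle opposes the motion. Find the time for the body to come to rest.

t ≈ 32.3 s

I = ½MR² = (1/2)(27.3)(0.441)² = 2.655 kg·m².
The net torque has magnitude 7.14 N·m, opposing ω.
|α| = τ/I = 7.140/2.655 = 2.690 rad/s² (deceleration).
0 = ω₀ − |α|t ⇒ t = ω₀/|α| = 86.8/2.690 = 32.27 s.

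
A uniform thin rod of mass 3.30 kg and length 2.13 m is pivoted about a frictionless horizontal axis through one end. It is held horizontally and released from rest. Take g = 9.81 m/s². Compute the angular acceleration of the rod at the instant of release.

About the pivot, I = (1/3)ML² = (1/3)(3.30)(2.13)² = 4.991 kg·m².
The weight acts at the center, a distance L/2 = 1.065 m from the pivot; τ = Mg(L/2) = 34.48 N·m.
α = τ/I = 34.48/4.991 = 6.908 rad/s².
(Equivalently α = (3g/(2L)) = 6.908 rad/s².)

α ≈ 6.91 rad/s²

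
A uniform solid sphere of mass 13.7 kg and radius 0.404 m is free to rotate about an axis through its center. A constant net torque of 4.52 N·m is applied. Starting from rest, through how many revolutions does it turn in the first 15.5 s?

≈ 96.6 revolutions

I = (2/5)MR² = (2/5)(13.7)(0.404)² = 0.8944 kg·m².
α = τ/I = 4.52/0.8944 = 5.054 rad/s².
θ = ½αt² = ½(5.054)(15.5)² = 607.1 rad.
Revolutions = θ/(2π) = 96.62.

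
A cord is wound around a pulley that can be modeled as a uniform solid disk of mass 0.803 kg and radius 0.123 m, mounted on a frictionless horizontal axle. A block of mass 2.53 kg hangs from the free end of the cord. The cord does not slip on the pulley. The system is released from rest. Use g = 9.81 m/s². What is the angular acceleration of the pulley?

α ≈ 68.8 rad/s²

I = ½MR² = (1/2)(0.803)(0.123)² = 0.006074 kg·m².
Block: mg − T = ma. Pulley: TR = Iα. No-slip: a = αR, so T = (I/R²)a = 0.4015·a.
Then mg = (m + 0.4015)a, so a = (2.53)(9.81)/(2.53 + 0.4015) = 8.466 m/s².
α = a/R = 8.466/0.123 = 68.83 rad/s².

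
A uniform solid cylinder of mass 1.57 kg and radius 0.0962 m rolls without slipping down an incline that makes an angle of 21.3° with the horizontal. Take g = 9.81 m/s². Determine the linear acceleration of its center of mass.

a ≈ 2.38 m/s²

Translation along the incline: Mg sinθ − f = Ma.
Rotation about the center: fR = Iα with I = ½MR². No-slip gives a = αR, so f = (I/R²)a = (1/2)M a.
Substituting: Mg sinθ = (1 + 0.5000)Ma, so a = g sinθ/(1 + 0.5000) = (9.81) sin 21.3° / 1.500 = 2.376 m/s².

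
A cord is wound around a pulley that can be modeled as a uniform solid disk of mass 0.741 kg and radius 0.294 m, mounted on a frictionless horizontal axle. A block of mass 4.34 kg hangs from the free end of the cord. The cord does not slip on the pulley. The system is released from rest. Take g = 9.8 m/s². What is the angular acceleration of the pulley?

α ≈ 30.7 rad/s²

I = ½MR² = (1/2)(0.741)(0.294)² = 0.03202 kg·m².
Block: mg − T = ma. Pulley: TR = Iα. No-slip: a = αR, so T = (I/R²)a = 0.3705·a.
Then mg = (m + 0.3705)a, so a = (4.34)(9.8)/(4.34 + 0.3705) = 9.029 m/s².
α = a/R = 9.029/0.294 = 30.71 rad/s².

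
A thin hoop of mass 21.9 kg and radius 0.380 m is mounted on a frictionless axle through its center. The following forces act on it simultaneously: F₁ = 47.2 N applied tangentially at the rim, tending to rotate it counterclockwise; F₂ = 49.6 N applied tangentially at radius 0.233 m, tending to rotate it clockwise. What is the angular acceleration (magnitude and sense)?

α ≈ 2.02 rad/s², counterclockwise

I = MR² = (21.9)(0.380)² = 3.162 kg·m².
Taking counterclockwise as positive: τ₁ = +(47.2)(0.380) = +17.94 N·m; τ₂ = −(49.6)(0.233) = −11.56 N·m.
Net torque τ = 6.379 N·m.
α = τ/I = 6.379/3.162 = 2.017 rad/s².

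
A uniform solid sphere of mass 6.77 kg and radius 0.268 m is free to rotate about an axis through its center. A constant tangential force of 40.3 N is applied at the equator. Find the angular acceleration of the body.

α ≈ 55.5 rad/s²

I = (2/5)MR² = (2/5)(6.77)(0.268)² = 0.1945 kg·m².
τ = F R = (40.3)(0.268) = 10.80 N·m.
From τ = Iα: α = 10.80/0.1945 = 55.53 rad/s².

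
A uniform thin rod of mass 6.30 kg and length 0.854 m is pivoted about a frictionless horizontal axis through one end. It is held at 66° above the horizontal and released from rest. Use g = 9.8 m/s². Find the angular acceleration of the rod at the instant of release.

α ≈ 7.00 rad/s²

About the pivot, I = (1/3)ML² = (1/3)(6.30)(0.854)² = 1.532 kg·m².
The weight acts at the center, a distance L/2 = 0.4270 m from the pivot; τ = Mg(L/2) cos 66° = 10.72 N·m.
α = τ/I = 10.72/1.532 = 7.001 rad/s².
(Equivalently α = (3g/(2L)) cos 66° = 7.001 rad/s².)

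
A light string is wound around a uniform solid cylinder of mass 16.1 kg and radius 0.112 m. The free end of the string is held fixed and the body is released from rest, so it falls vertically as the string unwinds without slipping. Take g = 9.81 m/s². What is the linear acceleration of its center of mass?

Translation: Mg − T = Ma. Rotation about the center: TR = Iα with I = ½MR².
With a = αR: T = (I/R²)a = (1/2)M a, so Mg = (1 + 0.5000)Ma.
a = g/(1 + 0.5000) = 9.81/1.500 = 6.540 m/s².

a ≈ 6.54 m/s²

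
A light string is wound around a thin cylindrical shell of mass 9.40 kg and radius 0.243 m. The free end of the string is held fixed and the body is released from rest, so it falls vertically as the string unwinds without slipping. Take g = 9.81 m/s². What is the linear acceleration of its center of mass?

a ≈ 4.91 m/s²

Translation: Mg − T = Ma. Rotation about the center: TR = Iα with I = MR².
With a = αR: T = (I/R²)a = M a, so Mg = (1 + 1.000)Ma.
a = g/(1 + 1.000) = 9.81/2.000 = 4.905 m/s².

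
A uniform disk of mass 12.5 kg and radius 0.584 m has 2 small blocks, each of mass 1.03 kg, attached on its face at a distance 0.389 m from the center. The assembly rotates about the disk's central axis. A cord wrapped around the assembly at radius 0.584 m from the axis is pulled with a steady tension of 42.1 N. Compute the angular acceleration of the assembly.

α ≈ 10.1 rad/s²

I_disk = ½MR² = ½(12.5)(0.584)² = 2.132 kg·m².
I_blocks = 2·m·r² = 2(1.03)(0.389)² = 0.3117 kg·m².
Total I = 2.443 kg·m².
τ = F r = (42.1)(0.584) = 24.59 N·m.
α = τ/I = 24.59/2.443 = 10.06 rad/s².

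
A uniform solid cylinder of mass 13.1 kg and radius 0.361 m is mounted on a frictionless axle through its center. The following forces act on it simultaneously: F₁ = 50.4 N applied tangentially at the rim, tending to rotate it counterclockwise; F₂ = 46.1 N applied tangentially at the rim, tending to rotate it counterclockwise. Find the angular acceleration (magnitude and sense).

I = ½MR² = (1/2)(13.1)(0.361)² = 0.8536 kg·m².
Taking counterclockwise as positive: τ₁ = +(50.4)(0.361) = +18.19 N·m; τ₂ = +(46.1)(0.361) = +16.64 N·m.
Net torque τ = 34.84 N·m.
α = τ/I = 34.84/0.8536 = 40.81 rad/s².

α ≈ 40.8 rad/s², counterclockwise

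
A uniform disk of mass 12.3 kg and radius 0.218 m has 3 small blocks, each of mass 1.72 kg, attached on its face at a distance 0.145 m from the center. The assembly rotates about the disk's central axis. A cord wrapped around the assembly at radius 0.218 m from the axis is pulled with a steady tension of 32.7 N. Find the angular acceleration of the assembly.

α ≈ 17.8 rad/s²

I_disk = ½MR² = ½(12.3)(0.218)² = 0.2923 kg·m².
I_blocks = 3·m·r² = 3(1.72)(0.145)² = 0.1085 kg·m².
Total I = 0.4008 kg·m².
τ = F r = (32.7)(0.218) = 7.129 N·m.
α = τ/I = 7.129/0.4008 = 17.79 rad/s².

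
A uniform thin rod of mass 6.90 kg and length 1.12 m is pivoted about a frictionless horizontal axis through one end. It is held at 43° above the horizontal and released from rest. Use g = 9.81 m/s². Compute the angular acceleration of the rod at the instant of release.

About the pivot, I = (1/3)ML² = (1/3)(6.90)(1.12)² = 2.885 kg·m².
The weight acts at the center, a distance L/2 = 0.5600 m from the pivot; τ = Mg(L/2) cos 43° = 27.72 N·m.
α = τ/I = 27.72/2.885 = 9.609 rad/s².

α ≈ 9.61 rad/s²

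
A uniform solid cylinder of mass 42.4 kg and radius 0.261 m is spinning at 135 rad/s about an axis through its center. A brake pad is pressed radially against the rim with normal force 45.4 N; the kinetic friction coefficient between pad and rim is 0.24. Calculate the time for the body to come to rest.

t ≈ 68.6 s

I = ½MR² = (1/2)(42.4)(0.261)² = 1.444 kg·m².
Friction force f = μN = (0.24)(45.4) = 10.90 N at the rim; torque magnitude τ = fR = 2.844 N·m, opposing ω.
|α| = τ/I = 2.844/1.444 = 1.969 rad/s² (deceleration).
0 = ω₀ − |α|t ⇒ t = ω₀/|α| = 135/1.969 = 68.56 s.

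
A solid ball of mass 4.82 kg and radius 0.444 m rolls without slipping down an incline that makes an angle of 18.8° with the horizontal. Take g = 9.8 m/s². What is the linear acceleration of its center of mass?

Translation along the incline: Mg sinθ − f = Ma.
Rotation about the center: fR = Iα with I = (2/5)MR². No-slip gives a = αR, so f = (I/R²)a = (2/5)M a.
Substituting: Mg sinθ = (1 + 0.4000)Ma, so a = g sinθ/(1 + 0.4000) = (9.8) sin 18.8° / 1.400 = 2.256 m/s².

a ≈ 2.26 m/s²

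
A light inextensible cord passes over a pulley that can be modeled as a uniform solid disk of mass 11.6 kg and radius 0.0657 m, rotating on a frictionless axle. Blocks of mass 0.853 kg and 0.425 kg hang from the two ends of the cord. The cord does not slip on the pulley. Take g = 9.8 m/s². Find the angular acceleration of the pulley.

I = ½MR² = (1/2)(11.6)(0.0657)² = 0.02504 kg·m².
Heavier block: m₁g − T₁ = m₁a. Lighter block: T₂ − m₂g = m₂a.
Pulley: (T₁ − T₂)R = Iα = I(a/R), so T₁ − T₂ = (I/R²)a = (1/2)M_p a = 5.800·a.
Adding the three: (m₁ − m₂)g = (m₁ + m₂ + 5.800)a, so a = (0.853 − 0.425)(9.8)/(0.853 + 0.425 + 5.800) = 0.5926 m/s².
α = a/R = 0.5926/0.0657 = 9.020 rad/s².

α ≈ 9.02 rad/s²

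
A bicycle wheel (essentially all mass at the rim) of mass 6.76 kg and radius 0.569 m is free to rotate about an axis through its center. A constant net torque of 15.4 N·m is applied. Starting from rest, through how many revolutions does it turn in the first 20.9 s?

≈ 245 revolutions

I = MR² = (6.76)(0.569)² = 2.189 kg·m².
α = τ/I = 15.4/2.189 = 7.036 rad/s².
θ = ½αt² = ½(7.036)(20.9)² = 1537 rad.
Revolutions = θ/(2π) = 244.6.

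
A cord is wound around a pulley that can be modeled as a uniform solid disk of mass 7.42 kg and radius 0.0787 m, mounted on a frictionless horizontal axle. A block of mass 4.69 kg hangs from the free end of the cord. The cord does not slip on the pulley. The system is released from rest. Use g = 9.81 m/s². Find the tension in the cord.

I = ½MR² = (1/2)(7.42)(0.0787)² = 0.02298 kg·m².
Block: mg − T = ma. Pulley: TR = Iα. No-slip: a = αR, so T = (I/R²)a = 3.710·a.
Then mg = (m + 3.710)a, so a = (4.69)(9.81)/(4.69 + 3.710) = 5.477 m/s².
T = 3.710·a = 20.32 N.

T ≈ 20.3 N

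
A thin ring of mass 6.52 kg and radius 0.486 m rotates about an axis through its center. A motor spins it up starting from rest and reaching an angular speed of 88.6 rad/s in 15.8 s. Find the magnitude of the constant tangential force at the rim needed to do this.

F ≈ 17.8 N

I = MR² = (6.52)(0.486)² = 1.540 kg·m².
α = Δω/Δt = (88.6 − 0)/15.8 = 5.608 rad/s².
The required torque is τ = Iα = (1.540)(5.608) = 8.636 N·m.
A tangential force at the rim gives τ = FR, so F = τ/R = 8.636/0.486 = 17.77 N.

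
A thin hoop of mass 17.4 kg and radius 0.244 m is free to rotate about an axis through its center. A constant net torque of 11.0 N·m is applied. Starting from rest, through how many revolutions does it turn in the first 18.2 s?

≈ 280 revolutions

I = MR² = (17.4)(0.244)² = 1.036 kg·m².
α = τ/I = 11.0/1.036 = 10.62 rad/s².
θ = ½αt² = ½(10.62)(18.2)² = 1759 rad.
Revolutions = θ/(2π) = 279.9.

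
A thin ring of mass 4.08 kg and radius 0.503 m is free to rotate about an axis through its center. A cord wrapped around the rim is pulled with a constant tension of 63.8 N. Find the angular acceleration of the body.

I = MR² = (4.08)(0.503)² = 1.032 kg·m².
τ = F R = (63.8)(0.503) = 32.09 N·m.
From τ = Iα: α = 32.09/1.032 = 31.09 rad/s².

α ≈ 31.1 rad/s²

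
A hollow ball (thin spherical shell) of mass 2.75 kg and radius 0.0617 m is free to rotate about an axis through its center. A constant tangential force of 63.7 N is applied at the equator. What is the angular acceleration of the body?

I = (2/3)MR² = (2/3)(2.75)(0.0617)² = 0.006979 kg·m².
τ = F R = (63.7)(0.0617) = 3.930 N·m.
From τ = Iα: α = 3.930/0.006979 = 563.1 rad/s².

α ≈ 563 rad/s²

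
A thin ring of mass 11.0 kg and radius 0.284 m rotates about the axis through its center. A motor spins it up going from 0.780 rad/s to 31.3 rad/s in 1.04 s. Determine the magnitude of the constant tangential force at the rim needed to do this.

F ≈ 91.7 N

I = MR² = (11.0)(0.284)² = 0.8872 kg·m².
α = Δω/Δt = (31.3 − 0.780)/1.04 = 29.35 rad/s².
The required torque is τ = Iα = (0.8872)(29.35) = 26.04 N·m.
A tangential force at the rim gives τ = FR, so F = τ/R = 26.04/0.284 = 91.68 N.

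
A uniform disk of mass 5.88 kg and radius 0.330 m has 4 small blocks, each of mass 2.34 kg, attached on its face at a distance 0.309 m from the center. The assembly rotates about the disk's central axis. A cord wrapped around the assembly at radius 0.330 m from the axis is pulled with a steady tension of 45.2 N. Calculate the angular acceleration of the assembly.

α ≈ 12.3 rad/s²

I_disk = ½MR² = ½(5.88)(0.330)² = 0.3202 kg·m².
I_blocks = 4·m·r² = 4(2.34)(0.309)² = 0.8937 kg·m².
Total I = 1.214 kg·m².
τ = F r = (45.2)(0.330) = 14.92 N·m.
α = τ/I = 14.92/1.214 = 12.29 rad/s².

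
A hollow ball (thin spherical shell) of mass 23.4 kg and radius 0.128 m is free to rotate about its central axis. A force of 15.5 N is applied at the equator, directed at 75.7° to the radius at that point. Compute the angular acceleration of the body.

α ≈ 7.52 rad/s²

I = (2/3)MR² = (2/3)(23.4)(0.128)² = 0.2556 kg·m².
Only the tangential component produces torque: τ = F R sinθ = (15.5)(0.128) sin 75.7° = 1.923 N·m.
Newton's second law for rotation, τ = Iα, gives α = τ/I = 1.923/0.2556 = 7.522 rad/s².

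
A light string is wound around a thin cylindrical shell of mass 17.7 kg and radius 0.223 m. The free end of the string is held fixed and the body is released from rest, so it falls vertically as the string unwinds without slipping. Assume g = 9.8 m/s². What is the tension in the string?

T ≈ 86.7 N

Translation: Mg − T = Ma. Rotation about the center: TR = Iα with I = MR².
With a = αR: T = (I/R²)a = M a, so Mg = (1 + 1.000)Ma.
a = g/(1 + 1.000) = 9.8/2.000 = 4.900 m/s².
T = 1.000·M·a = (1.000)(17.7)(4.900) = 86.73 N.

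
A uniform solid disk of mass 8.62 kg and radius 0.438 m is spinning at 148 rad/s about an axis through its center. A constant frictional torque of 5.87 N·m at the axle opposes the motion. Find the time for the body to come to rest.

t ≈ 20.8 s

I = ½MR² = (1/2)(8.62)(0.438)² = 0.8268 kg·m².
The net torque has magnitude 5.87 N·m, opposing ω.
|α| = τ/I = 5.870/0.8268 = 7.099 rad/s² (deceleration).
0 = ω₀ − |α|t ⇒ t = ω₀/|α| = 148/7.099 = 20.85 s.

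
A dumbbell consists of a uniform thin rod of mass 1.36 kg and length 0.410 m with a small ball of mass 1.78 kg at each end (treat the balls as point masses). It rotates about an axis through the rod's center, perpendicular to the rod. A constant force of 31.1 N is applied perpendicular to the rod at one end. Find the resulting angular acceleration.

α ≈ 37.8 rad/s²

I_rod = (1/12)ML² = (1/12)(1.36)(0.410)² = 0.01905 kg·m².
I_balls = 2·m·(L/2)² = 2(1.78)(0.2050)² = 0.1496 kg·m².
Total I = 0.1687 kg·m².
τ = F·(L/2) = (31.1)(0.205) = 6.375 N·m.
α = τ/I = 6.375/0.1687 = 37.80 rad/s².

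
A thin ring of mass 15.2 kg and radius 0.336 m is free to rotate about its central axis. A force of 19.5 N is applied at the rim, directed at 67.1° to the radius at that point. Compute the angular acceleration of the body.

α ≈ 3.52 rad/s²

I = MR² = (15.2)(0.336)² = 1.716 kg·m².
Only the tangential component produces torque: τ = F R sinθ = (19.5)(0.336) sin 67.1° = 6.036 N·m.
Newton's second law for rotation, τ = Iα, gives α = τ/I = 6.036/1.716 = 3.517 rad/s².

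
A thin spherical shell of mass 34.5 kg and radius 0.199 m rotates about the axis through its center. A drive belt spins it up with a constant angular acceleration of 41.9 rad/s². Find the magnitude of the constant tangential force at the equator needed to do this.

F ≈ 192 N

I = (2/3)MR² = (2/3)(34.5)(0.199)² = 0.9108 kg·m².
The required torque is τ = Iα = (0.9108)(41.90) = 38.16 N·m.
A tangential force at the equator gives τ = FR, so F = τ/R = 38.16/0.199 = 191.8 N.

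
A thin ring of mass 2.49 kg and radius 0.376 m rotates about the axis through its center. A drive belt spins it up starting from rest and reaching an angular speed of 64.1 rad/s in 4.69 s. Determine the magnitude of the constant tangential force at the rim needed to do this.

I = MR² = (2.49)(0.376)² = 0.3520 kg·m².
α = Δω/Δt = (64.1 − 0)/4.69 = 13.67 rad/s².
The required torque is τ = Iα = (0.3520)(13.67) = 4.811 N·m.
A tangential force at the rim gives τ = FR, so F = τ/R = 4.811/0.376 = 12.80 N.

F ≈ 12.8 N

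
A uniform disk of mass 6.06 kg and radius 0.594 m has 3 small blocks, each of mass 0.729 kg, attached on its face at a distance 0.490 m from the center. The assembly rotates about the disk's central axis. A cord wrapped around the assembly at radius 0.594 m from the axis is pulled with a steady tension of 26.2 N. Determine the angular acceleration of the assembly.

α ≈ 9.76 rad/s²

I_disk = ½MR² = ½(6.06)(0.594)² = 1.069 kg·m².
I_blocks = 3·m·r² = 3(0.729)(0.490)² = 0.5251 kg·m².
Total I = 1.594 kg·m².
τ = F r = (26.2)(0.594) = 15.56 N·m.
α = τ/I = 15.56/1.594 = 9.762 rad/s².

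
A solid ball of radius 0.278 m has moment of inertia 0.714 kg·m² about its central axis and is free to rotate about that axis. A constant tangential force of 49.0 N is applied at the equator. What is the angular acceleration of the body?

α ≈ 19.1 rad/s²

τ = F R = (49.0)(0.278) = 13.62 N·m.
From τ = Iα: α = 13.62/0.7140 = 19.08 rad/s².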